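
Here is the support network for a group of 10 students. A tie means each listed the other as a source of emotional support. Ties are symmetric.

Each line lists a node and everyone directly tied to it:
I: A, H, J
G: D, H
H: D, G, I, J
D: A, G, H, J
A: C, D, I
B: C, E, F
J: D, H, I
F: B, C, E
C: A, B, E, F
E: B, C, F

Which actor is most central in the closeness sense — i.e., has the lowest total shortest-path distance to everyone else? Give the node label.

A

Farness (sum of distances to all others) for each node — A:15, B:23, C:17, D:17, E:23, F:23, G:23, H:21, I:18, J:22.
The smallest farness is 15, for A, so A has the highest closeness.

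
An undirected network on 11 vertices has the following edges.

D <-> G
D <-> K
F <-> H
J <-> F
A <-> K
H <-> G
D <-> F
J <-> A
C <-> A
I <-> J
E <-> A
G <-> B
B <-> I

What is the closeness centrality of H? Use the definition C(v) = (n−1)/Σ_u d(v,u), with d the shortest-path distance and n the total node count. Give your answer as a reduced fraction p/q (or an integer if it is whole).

Distances from H: A:3, B:2, C:4, D:2, E:4, F:1, G:1, I:3, J:2, K:3. Sum = 25.
n = 11, so closeness = 10/25 = 2/5.

2/5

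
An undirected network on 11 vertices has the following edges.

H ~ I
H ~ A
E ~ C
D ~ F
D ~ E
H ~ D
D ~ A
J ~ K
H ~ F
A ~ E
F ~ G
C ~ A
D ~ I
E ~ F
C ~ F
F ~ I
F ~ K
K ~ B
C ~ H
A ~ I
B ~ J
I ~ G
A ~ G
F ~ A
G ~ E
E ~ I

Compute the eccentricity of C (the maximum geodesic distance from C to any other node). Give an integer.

Distances from C: A:1, B:3, D:2, E:1, F:1, G:2, H:1, I:2, J:3, K:2.
The largest is 3 (to B and J), so the eccentricity of C is 3.

3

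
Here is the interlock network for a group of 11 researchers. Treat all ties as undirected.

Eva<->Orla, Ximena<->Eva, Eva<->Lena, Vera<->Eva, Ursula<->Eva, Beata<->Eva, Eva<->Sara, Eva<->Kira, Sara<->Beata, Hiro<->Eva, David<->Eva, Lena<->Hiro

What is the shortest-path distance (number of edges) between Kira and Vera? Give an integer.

One shortest route is Kira – Eva – Vera, which uses 2 edges, and Kira and Vera are not directly tied, so nothing shorter exists. So d(Kira,Vera) = 2.

2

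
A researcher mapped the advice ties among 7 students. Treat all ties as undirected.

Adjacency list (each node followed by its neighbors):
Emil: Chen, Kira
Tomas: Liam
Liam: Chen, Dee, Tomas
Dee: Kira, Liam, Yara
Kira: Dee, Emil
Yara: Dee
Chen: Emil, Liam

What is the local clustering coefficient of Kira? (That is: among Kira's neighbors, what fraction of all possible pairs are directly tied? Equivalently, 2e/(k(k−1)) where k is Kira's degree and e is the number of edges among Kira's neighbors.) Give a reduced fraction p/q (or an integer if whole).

0

Kira's neighbors: Dee and Emil (k = 2).
Possible neighbor pairs: C(2,2) = 1. Edges among them: none → e = 0.
Clustering(Kira) = 0/1.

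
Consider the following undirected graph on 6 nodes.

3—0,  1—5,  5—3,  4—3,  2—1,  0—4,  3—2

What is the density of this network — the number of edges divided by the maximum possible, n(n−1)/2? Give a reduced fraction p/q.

There are 7 edges and 6 nodes, so the maximum possible is C(6,2) = 15.
Density = 7/15.

7/15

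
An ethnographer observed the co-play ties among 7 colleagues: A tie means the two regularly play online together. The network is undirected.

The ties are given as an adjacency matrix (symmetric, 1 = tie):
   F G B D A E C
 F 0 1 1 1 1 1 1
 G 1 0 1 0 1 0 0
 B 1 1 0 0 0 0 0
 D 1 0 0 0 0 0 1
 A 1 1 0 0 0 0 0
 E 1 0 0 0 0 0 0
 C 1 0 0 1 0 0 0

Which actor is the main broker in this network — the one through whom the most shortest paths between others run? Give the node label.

F

Unnormalized betweenness of each node: A:0, B:0, C:0, D:0, E:0, F:23/2, G:1/2.
F has the largest value, 23/2, making it the main broker — the node through which the most shortest paths run.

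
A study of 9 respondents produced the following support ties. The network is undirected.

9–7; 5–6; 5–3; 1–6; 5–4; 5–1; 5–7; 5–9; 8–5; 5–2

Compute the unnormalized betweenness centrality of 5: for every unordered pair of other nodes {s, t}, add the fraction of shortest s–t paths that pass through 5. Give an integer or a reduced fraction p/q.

Pairs whose geodesics pass through 5 — 3–6: 1; 3–2: 1; 3–1: 1; 3–9: 1; 3–4: 1; 3–7: 1; 3–8: 1; 6–2: 1; 6–9: 1; 6–4: 1; 6–7: 1; 6–8: 1; 2–1: 1; 2–9: 1 … (+12 more pairs).
All other pairs contribute 0.
Summing the contributions gives betweenness(5) = 26.

26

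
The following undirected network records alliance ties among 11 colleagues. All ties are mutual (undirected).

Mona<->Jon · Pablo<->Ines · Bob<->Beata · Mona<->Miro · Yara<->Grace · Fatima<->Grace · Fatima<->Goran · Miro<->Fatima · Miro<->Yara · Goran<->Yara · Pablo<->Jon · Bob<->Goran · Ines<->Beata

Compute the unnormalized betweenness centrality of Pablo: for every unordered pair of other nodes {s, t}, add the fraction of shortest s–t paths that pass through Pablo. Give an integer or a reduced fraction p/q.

Pairs whose geodesics pass through Pablo — Miro–Ines: 1; Bob–Jon: 1; Beata–Jon: 1; Beata–Mona: 1; Ines–Jon: 1; Ines–Mona: 1.
All other pairs contribute 0.
Summing the contributions gives betweenness(Pablo) = 6.

6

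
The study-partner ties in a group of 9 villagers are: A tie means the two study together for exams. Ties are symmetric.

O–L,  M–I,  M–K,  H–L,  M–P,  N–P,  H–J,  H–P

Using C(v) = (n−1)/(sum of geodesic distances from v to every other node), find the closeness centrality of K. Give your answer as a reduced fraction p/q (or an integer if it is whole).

Distances from K: H:3, I:2, J:4, L:4, M:1, N:3, O:5, P:2. Sum = 24.
n = 9, so closeness = 8/24 = 1/3.

1/3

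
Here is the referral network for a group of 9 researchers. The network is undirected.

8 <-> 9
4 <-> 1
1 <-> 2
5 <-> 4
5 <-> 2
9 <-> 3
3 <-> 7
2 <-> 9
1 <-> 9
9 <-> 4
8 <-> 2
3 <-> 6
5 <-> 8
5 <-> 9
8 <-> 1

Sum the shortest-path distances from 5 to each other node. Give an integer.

Distances from 5: 1:2, 2:1, 3:2, 4:1, 6:3, 7:3, 8:1, 9:1.
Sum = 2 + 1 + 2 + 1 + 3 + 3 + 1 + 1 = 14.

14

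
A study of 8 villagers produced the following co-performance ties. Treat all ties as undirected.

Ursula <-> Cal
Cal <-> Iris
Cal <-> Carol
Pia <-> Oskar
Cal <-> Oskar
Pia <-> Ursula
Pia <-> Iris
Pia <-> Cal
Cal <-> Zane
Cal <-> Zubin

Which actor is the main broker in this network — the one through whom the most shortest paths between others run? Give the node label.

Cal

Unnormalized betweenness of each node: Cal:33/2, Carol:0, Iris:0, Oskar:0, Pia:3/2, Ursula:0, Zane:0, Zubin:0.
Cal has the largest value, 33/2, making it the main broker — the node through which the most shortest paths run.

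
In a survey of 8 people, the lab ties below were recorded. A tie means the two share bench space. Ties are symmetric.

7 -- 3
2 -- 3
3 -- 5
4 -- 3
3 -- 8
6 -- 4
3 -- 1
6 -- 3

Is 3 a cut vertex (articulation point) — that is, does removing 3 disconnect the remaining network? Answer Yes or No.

Removing 3 leaves {1} with no path to {7}, so the network splits into 6 components. 3 is a cut vertex.

Yes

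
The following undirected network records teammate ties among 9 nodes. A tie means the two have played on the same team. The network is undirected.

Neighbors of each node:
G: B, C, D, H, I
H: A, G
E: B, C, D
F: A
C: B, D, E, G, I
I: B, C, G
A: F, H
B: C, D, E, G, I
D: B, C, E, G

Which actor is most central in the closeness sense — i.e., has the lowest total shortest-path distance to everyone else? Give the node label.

G

Farness (sum of distances to all others) for each node — A:20, B:14, C:14, D:15, E:19, F:27, G:12, H:15, I:16.
The smallest farness is 12, for G, so G has the highest closeness.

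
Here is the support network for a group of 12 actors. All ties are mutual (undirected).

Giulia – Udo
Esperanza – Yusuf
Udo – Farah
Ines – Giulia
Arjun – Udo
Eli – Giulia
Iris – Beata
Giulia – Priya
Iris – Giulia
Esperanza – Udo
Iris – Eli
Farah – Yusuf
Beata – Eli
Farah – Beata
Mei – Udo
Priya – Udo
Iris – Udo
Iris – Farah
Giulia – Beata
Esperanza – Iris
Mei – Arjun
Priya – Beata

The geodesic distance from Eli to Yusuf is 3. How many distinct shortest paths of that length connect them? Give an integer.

The shortest distance is 3. The length-3 paths are: Eli–Iris–Farah–Yusuf; Eli–Beata–Farah–Yusuf; Eli–Iris–Esperanza–Yusuf.
That gives 3 distinct shortest paths.

3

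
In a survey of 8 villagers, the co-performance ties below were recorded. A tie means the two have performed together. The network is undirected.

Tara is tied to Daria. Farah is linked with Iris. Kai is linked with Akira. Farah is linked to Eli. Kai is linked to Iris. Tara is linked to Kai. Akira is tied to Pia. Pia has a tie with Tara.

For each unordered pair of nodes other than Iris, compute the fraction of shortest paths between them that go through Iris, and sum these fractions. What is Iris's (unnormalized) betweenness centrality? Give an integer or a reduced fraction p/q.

Pairs whose geodesics pass through Iris — Daria–Eli: 1; Daria–Farah: 1; Tara–Eli: 1; Tara–Farah: 1; Akira–Eli: 1; Akira–Farah: 1; Eli–Pia: 2/2; Eli–Kai: 1; Farah–Pia: 2/2; Farah–Kai: 1.
All other pairs contribute 0.
Summing the contributions gives betweenness(Iris) = 10.

10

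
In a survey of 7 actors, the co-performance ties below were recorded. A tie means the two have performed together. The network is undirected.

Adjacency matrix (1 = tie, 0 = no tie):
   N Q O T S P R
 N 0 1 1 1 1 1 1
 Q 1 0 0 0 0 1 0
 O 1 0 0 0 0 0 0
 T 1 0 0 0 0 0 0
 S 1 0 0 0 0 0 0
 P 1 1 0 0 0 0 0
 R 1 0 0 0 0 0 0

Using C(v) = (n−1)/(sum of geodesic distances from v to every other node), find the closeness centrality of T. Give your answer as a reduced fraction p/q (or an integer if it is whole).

6/11

Distances from T: N:1, O:2, P:2, Q:2, R:2, S:2. Sum = 11.
n = 7, so closeness = 6/11.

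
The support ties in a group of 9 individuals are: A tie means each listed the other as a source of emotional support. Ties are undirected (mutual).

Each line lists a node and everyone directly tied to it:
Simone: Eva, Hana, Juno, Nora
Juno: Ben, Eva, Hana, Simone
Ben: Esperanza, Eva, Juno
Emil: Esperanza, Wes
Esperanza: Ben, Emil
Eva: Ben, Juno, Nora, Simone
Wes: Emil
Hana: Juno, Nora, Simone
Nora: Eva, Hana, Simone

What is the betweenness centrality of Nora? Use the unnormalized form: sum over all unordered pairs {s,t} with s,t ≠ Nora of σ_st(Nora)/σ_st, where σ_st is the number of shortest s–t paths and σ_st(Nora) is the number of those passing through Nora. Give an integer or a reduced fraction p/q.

1/3

Pairs whose geodesics pass through Nora — Hana–Eva: 1/3.
All other pairs contribute 0.
Summing the contributions gives betweenness(Nora) = 1/3.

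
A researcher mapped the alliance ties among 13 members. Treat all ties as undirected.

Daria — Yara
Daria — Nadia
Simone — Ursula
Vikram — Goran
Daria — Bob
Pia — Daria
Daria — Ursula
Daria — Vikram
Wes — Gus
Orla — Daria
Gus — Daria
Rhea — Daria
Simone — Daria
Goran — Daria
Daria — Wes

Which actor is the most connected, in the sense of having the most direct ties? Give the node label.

Daria

Degrees — Bob:1, Daria:12, Goran:2, Gus:2, Nadia:1, Orla:1, Pia:1, Rhea:1, Simone:2, Ursula:2, Vikram:2, Wes:2, Yara:1.
The maximum is 12, attained only by Daria.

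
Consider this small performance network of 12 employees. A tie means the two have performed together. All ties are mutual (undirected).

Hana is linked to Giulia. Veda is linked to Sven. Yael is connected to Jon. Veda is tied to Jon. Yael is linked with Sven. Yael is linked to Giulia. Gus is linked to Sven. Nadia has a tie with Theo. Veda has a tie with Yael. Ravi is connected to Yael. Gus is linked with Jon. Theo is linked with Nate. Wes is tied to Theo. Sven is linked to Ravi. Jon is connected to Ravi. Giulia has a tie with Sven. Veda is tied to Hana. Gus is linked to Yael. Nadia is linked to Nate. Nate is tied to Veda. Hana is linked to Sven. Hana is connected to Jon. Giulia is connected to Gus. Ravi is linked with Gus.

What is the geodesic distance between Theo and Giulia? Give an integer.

4

One shortest route is Theo – Nate – Veda – Yael – Giulia, which uses 4 edges, and at distance 3 from Theo we only reach {Hana, Jon, Sven, Yael}, which does not include Giulia. So d(Theo,Giulia) = 4.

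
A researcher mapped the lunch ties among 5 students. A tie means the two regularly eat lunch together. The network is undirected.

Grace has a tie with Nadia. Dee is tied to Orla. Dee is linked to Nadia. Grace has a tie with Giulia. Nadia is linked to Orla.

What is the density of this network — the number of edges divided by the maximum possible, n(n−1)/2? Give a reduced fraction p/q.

There are 5 edges and 5 nodes, so the maximum possible is C(5,2) = 10.
Density = 5/10 = 1/2.

1/2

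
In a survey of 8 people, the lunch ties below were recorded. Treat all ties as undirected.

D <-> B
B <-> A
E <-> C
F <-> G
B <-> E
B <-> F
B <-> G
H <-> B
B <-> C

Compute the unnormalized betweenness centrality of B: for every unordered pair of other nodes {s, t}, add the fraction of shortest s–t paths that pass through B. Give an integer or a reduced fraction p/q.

19

Pairs whose geodesics pass through B — E–F: 1; E–G: 1; E–H: 1; E–D: 1; E–A: 1; F–H: 1; F–D: 1; F–C: 1; F–A: 1; G–H: 1; G–D: 1; G–C: 1; G–A: 1; H–D: 1 … (+5 more pairs).
All other pairs contribute 0.
Summing the contributions gives betweenness(B) = 19.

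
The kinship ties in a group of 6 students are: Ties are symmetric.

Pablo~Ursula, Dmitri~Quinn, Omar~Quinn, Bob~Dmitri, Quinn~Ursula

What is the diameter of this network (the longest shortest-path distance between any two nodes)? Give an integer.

Eccentricity of each node (its greatest distance to any other): Bob:4, Dmitri:3, Omar:3, Pablo:4, Quinn:2, Ursula:3.
The maximum eccentricity is 4, realized for instance by the pair Bob–Pablo via Bob – Dmitri – Quinn – Ursula – Pablo. So the diameter is 4.

4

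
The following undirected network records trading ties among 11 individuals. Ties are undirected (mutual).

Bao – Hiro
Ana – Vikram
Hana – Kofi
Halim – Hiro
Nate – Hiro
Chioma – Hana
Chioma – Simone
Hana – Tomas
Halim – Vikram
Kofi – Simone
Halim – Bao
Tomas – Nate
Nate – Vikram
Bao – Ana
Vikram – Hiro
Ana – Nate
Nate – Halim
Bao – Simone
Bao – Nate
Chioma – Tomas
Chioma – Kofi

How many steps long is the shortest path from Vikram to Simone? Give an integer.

One shortest route is Vikram – Hiro – Bao – Simone, which uses 3 edges, and at distance 2 from Vikram we only reach {Bao, Tomas}, which does not include Simone. So d(Vikram,Simone) = 3.

3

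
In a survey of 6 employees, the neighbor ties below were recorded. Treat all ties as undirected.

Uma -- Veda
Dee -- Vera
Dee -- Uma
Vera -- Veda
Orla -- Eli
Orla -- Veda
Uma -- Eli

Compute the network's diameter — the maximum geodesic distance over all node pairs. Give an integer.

3

Eccentricity of each node (its greatest distance to any other): Dee:3, Eli:3, Orla:3, Uma:2, Veda:2, Vera:3.
The maximum eccentricity is 3, realized for instance by the pair Eli–Vera via Eli – Orla – Veda – Vera. So the diameter is 3.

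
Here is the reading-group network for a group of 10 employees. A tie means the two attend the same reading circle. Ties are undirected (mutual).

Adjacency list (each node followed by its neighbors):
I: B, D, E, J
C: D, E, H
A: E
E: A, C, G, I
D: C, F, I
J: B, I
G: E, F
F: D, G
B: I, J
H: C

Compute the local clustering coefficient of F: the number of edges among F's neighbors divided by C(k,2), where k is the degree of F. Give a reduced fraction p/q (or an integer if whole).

0

F's neighbors: D and G (k = 2).
Possible neighbor pairs: C(2,2) = 1. Edges among them: none → e = 0.
Clustering(F) = 0/1.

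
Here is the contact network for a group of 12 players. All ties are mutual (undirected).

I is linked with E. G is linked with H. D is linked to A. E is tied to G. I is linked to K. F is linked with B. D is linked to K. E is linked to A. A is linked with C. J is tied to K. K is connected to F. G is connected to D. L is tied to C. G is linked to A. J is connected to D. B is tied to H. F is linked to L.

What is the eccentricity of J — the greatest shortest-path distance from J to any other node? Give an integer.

Distances from J: A:2, B:3, C:3, D:1, E:3, F:2, G:2, H:3, I:2, K:1, L:3.
The largest is 3 (to E, B, L, C, and H), so the eccentricity of J is 3.

3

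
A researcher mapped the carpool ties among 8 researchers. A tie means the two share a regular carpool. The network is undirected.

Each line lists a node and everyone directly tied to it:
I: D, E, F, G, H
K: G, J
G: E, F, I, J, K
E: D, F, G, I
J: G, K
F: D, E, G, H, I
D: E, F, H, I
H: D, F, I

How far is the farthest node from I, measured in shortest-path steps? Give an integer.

Distances from I: D:1, E:1, F:1, G:1, H:1, J:2, K:2.
The largest is 2 (to J and K), so the eccentricity of I is 2.

2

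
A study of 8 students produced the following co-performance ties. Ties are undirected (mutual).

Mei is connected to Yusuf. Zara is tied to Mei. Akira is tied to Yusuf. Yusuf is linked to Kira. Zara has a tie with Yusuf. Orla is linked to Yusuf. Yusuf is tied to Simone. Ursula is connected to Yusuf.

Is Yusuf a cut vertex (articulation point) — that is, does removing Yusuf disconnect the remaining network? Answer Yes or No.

Removing Yusuf leaves {Simone} with no path to {Mei and Zara}, so the network splits into 6 components. Yusuf is a cut vertex.

Yes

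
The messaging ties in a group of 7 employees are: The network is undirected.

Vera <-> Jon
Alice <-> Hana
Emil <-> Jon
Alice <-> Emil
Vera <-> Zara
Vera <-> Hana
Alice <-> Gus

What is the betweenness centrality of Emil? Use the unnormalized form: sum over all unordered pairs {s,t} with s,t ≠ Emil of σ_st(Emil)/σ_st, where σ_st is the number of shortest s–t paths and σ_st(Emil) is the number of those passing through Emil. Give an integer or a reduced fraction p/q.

2

Pairs whose geodesics pass through Emil — Gus–Jon: 1; Alice–Jon: 1.
All other pairs contribute 0.
Summing the contributions gives betweenness(Emil) = 2.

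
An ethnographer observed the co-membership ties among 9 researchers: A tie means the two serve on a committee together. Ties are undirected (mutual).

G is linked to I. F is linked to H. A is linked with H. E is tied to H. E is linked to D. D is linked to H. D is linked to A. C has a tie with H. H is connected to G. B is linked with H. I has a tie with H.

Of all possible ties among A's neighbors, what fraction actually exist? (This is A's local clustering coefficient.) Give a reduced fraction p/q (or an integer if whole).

1

A's neighbors: D and H (k = 2).
Possible neighbor pairs: C(2,2) = 1. Edges among them: D–H → e = 1.
Clustering(A) = 1/1.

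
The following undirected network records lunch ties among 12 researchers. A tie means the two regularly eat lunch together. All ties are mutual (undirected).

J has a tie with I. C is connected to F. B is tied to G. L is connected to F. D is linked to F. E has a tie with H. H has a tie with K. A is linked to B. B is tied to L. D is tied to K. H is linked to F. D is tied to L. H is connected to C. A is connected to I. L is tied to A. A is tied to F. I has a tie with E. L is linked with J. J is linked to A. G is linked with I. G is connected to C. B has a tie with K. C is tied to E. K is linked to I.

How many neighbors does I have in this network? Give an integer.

5

I is directly tied to A, E, G, J, and K. That is 5 neighbors, so the degree of I is 5.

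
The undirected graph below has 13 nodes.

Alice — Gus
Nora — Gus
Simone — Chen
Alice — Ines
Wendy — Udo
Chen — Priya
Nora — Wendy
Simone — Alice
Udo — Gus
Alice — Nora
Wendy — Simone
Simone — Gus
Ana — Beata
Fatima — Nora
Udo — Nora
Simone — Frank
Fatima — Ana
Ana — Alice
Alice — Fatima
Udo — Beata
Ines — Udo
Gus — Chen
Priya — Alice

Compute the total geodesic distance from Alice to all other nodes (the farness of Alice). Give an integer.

17

Distances from Alice: Ana:1, Beata:2, Chen:2, Fatima:1, Frank:2, Gus:1, Ines:1, Nora:1, Priya:1, Simone:1, Udo:2, Wendy:2.
Sum = 1 + 2 + 2 + 1 + 2 + 1 + 1 + 1 + 1 + 1 + 2 + 2 = 17.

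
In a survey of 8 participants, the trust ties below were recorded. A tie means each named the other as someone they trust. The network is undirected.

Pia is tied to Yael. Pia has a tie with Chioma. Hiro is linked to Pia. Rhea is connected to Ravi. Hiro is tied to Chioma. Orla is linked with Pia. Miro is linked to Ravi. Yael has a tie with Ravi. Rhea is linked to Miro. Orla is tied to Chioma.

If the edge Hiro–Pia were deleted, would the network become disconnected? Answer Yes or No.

Even without that edge, Hiro still reaches Pia via Hiro – Chioma – Pia, so the network stays connected. Not a bridge.

No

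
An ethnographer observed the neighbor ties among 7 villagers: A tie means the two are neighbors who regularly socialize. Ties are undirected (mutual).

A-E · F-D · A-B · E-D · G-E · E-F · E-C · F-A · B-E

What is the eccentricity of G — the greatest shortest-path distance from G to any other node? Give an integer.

Distances from G: A:2, B:2, C:2, D:2, E:1, F:2.
The largest is 2 (to A, C, F, B, and D), so the eccentricity of G is 2.

2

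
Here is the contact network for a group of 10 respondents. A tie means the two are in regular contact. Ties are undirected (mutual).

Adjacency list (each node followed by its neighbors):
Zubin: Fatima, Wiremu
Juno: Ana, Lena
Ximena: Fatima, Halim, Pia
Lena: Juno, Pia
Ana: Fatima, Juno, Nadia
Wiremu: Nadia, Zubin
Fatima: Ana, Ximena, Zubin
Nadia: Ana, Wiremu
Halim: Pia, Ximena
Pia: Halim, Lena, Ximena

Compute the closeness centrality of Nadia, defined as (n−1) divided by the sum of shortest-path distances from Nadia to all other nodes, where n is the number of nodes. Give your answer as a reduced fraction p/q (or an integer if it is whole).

9/22

Distances from Nadia: Ana:1, Fatima:2, Halim:4, Juno:2, Lena:3, Pia:4, Wiremu:1, Ximena:3, Zubin:2. Sum = 22.
n = 10, so closeness = 9/22.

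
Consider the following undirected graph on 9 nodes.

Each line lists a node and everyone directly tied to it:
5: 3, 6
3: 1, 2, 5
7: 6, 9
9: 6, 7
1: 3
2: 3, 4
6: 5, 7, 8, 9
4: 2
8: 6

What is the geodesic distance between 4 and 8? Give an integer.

5

One shortest route is 4 – 2 – 3 – 5 – 6 – 8, which uses 5 edges, and at distance 4 from 4 we only reach {6}, which does not include 8. So d(4,8) = 5.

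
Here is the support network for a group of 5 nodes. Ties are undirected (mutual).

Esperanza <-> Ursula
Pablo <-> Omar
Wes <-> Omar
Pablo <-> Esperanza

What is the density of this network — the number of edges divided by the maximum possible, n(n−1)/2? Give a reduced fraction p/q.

2/5

There are 4 edges and 5 nodes, so the maximum possible is C(5,2) = 10.
Density = 4/10 = 2/5.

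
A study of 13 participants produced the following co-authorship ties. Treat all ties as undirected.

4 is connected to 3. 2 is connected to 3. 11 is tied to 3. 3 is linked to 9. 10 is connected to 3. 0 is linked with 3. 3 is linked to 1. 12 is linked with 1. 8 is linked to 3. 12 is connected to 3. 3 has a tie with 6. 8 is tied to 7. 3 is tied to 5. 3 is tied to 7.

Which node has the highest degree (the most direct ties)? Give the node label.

Degrees — 0:1, 1:2, 2:1, 3:12, 4:1, 5:1, 6:1, 7:2, 8:2, 9:1, 10:1, 11:1, 12:2.
The maximum is 12, attained only by 3.

3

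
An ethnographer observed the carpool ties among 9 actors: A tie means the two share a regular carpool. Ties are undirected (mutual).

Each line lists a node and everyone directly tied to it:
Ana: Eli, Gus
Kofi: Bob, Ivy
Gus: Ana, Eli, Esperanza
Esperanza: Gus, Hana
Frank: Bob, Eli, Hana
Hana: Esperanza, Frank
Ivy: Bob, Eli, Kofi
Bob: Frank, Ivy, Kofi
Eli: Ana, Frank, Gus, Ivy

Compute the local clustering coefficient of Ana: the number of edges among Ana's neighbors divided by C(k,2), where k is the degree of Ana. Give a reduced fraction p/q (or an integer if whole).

1

Ana's neighbors: Eli and Gus (k = 2).
Possible neighbor pairs: C(2,2) = 1. Edges among them: Eli–Gus → e = 1.
Clustering(Ana) = 1/1.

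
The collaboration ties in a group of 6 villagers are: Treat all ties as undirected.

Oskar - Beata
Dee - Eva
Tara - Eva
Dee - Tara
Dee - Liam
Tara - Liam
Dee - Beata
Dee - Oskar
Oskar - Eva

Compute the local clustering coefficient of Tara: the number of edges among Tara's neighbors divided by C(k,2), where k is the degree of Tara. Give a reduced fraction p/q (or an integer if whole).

2/3

Tara's neighbors: Dee, Eva, and Liam (k = 3).
Possible neighbor pairs: C(3,2) = 3. Edges among them: Dee–Eva, Dee–Liam → e = 2.
Clustering(Tara) = 2/3.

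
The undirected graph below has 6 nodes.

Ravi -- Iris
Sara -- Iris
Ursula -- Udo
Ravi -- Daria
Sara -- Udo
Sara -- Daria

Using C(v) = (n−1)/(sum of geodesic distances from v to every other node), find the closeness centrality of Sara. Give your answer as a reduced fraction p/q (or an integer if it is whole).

Distances from Sara: Daria:1, Iris:1, Ravi:2, Udo:1, Ursula:2. Sum = 7.
n = 6, so closeness = 5/7.

5/7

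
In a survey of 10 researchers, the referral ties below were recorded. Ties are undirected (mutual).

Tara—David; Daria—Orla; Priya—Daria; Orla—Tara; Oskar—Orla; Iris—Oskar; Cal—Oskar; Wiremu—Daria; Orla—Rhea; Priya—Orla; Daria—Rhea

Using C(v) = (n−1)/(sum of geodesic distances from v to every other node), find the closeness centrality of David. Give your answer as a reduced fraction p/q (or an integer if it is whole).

Distances from David: Cal:4, Daria:3, Iris:4, Orla:2, Oskar:3, Priya:3, Rhea:3, Tara:1, Wiremu:4. Sum = 27.
n = 10, so closeness = 9/27 = 1/3.

1/3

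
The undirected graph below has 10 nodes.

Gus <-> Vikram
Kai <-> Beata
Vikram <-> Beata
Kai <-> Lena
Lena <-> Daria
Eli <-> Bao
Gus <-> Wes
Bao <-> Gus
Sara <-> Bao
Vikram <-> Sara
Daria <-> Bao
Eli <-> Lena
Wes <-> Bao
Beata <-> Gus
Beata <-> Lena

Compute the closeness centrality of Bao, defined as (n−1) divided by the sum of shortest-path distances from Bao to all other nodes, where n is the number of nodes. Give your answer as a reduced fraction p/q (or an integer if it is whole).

9/14

Distances from Bao: Beata:2, Daria:1, Eli:1, Gus:1, Kai:3, Lena:2, Sara:1, Vikram:2, Wes:1. Sum = 14.
n = 10, so closeness = 9/14.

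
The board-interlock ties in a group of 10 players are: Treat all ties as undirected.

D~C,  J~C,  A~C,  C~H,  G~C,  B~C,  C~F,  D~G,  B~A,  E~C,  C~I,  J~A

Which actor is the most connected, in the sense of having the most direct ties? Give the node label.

Degrees — A:3, B:2, C:9, D:2, E:1, F:1, G:2, H:1, I:1, J:2.
The maximum is 9, attained only by C.

C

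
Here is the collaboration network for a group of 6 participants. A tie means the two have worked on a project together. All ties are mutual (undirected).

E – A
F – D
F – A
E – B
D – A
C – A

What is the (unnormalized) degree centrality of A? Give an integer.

A is directly tied to C, D, E, and F. That is 4 neighbors, so the degree of A is 4.

4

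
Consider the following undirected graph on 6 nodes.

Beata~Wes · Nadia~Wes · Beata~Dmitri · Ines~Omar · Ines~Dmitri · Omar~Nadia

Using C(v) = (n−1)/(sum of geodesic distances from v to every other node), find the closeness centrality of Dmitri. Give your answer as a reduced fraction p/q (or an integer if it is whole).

5/9

Distances from Dmitri: Beata:1, Ines:1, Nadia:3, Omar:2, Wes:2. Sum = 9.
n = 6, so closeness = 5/9.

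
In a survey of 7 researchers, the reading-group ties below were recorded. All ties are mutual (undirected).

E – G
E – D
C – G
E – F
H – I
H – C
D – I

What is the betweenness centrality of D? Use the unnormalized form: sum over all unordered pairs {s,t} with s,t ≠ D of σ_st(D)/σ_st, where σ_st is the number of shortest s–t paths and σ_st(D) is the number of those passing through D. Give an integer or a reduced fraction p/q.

7/2

Pairs whose geodesics pass through D — F–H: 1/2; F–I: 1; G–I: 1/2; H–E: 1/2; E–I: 1.
All other pairs contribute 0.
Summing the contributions gives betweenness(D) = 7/2.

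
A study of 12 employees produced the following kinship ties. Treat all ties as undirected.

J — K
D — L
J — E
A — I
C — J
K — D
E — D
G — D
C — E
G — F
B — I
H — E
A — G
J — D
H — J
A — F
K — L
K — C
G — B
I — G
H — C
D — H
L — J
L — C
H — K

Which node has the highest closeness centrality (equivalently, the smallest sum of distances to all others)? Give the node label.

D

Farness (sum of distances to all others) for each node — A:26, B:27, C:26, D:16, E:22, F:27, G:18, H:21, I:26, J:20, K:21, L:22.
The smallest farness is 16, for D, so D has the highest closeness.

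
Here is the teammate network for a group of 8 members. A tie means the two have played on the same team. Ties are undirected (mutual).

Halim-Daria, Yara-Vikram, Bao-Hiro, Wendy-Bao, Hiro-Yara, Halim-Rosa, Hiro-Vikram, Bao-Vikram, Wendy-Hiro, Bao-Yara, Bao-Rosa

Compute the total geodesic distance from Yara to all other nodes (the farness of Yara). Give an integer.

14

Distances from Yara: Bao:1, Daria:4, Halim:3, Hiro:1, Rosa:2, Vikram:1, Wendy:2.
Sum = 1 + 4 + 3 + 1 + 2 + 1 + 2 = 14.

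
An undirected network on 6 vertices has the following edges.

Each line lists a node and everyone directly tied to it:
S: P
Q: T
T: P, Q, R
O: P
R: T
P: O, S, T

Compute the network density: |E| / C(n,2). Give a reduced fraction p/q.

There are 5 edges and 6 nodes, so the maximum possible is C(6,2) = 15.
Density = 5/15 = 1/3.

1/3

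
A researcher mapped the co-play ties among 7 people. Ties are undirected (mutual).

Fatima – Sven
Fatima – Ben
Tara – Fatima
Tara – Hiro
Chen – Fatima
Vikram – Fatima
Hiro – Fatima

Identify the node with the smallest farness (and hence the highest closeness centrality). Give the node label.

Fatima

Farness (sum of distances to all others) for each node — Ben:11, Chen:11, Fatima:6, Hiro:10, Sven:11, Tara:10, Vikram:11.
The smallest farness is 6, for Fatima, so Fatima has the highest closeness.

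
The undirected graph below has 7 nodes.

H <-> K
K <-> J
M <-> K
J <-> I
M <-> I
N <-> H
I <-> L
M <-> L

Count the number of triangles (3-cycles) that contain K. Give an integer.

K's neighbors are H, J, and M, but none of them are tied to each other, so no triangle contains K.

0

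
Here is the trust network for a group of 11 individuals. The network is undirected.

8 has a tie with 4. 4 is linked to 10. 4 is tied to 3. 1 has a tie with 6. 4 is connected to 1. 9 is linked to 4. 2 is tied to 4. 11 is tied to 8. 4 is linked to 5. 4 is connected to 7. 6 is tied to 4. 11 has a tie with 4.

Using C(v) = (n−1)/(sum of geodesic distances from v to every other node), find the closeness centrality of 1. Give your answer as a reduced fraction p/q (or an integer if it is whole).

Distances from 1: 2:2, 3:2, 4:1, 5:2, 6:1, 7:2, 8:2, 9:2, 10:2, 11:2. Sum = 18.
n = 11, so closeness = 10/18 = 5/9.

5/9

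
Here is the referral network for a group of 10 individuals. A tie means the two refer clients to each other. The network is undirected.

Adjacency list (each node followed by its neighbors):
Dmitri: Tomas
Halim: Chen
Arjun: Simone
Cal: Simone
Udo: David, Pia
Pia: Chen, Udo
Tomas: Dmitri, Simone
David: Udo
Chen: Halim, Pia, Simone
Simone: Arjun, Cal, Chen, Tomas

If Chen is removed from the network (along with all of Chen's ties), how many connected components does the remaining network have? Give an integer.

3

Without Chen, the remaining ties split the others into: {David, Pia, Udo}; {Arjun, Cal, Dmitri, Simone, Tomas}; {Halim}.
That's 3 separate components.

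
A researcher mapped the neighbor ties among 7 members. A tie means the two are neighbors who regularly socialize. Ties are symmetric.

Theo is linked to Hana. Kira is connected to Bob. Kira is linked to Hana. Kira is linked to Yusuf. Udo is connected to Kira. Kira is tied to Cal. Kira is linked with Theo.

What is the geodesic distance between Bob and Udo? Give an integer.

One shortest route is Bob – Kira – Udo, which uses 2 edges, and Bob and Udo are not directly tied, so nothing shorter exists. So d(Bob,Udo) = 2.

2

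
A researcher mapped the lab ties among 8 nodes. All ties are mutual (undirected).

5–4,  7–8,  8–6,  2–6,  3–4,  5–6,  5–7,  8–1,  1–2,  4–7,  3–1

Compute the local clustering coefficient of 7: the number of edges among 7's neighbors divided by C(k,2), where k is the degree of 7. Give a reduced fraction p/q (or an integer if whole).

1/3

7's neighbors: 4, 5, and 8 (k = 3).
Possible neighbor pairs: C(3,2) = 3. Edges among them: 4–5 → e = 1.
Clustering(7) = 1/3.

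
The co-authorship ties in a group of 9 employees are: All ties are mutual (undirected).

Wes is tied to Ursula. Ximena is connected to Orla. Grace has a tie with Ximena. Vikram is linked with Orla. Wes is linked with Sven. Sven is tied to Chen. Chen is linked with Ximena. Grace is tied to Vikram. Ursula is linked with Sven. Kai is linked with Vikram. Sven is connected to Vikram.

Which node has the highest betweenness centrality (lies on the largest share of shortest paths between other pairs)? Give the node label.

Sven

Unnormalized betweenness of each node: Chen:3, Grace:1, Kai:0, Orla:1, Sven:14, Ursula:0, Vikram:27/2, Wes:0, Ximena:5/2.
Sven has the largest value, 14, making it the main broker — the node through which the most shortest paths run.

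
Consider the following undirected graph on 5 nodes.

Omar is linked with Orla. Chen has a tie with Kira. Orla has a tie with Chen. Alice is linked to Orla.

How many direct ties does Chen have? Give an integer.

2

Chen is directly tied to Kira and Orla. That is 2 neighbors, so the degree of Chen is 2.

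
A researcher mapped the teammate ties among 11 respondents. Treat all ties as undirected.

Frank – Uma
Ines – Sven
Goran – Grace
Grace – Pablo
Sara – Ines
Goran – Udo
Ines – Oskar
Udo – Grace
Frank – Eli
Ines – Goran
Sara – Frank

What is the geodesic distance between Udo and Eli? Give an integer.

5

One shortest route is Udo – Goran – Ines – Sara – Frank – Eli, which uses 5 edges, and at distance 4 from Udo we only reach {Frank}, which does not include Eli. So d(Udo,Eli) = 5.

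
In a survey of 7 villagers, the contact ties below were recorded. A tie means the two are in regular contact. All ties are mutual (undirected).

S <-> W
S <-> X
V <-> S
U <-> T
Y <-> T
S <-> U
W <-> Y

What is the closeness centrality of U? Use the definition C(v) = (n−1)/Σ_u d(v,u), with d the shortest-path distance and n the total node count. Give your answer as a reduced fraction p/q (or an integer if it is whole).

Distances from U: S:1, T:1, V:2, W:2, X:2, Y:2. Sum = 10.
n = 7, so closeness = 6/10 = 3/5.

3/5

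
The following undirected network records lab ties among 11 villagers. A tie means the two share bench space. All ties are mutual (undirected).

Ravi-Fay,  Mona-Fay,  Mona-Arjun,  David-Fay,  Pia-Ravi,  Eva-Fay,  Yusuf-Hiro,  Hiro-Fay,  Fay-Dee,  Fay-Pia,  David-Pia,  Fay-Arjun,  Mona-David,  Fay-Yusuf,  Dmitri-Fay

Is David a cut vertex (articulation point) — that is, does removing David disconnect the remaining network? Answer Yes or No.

Even without David, every remaining node can still reach every other (the residual graph is connected), so David is not a cut vertex.

No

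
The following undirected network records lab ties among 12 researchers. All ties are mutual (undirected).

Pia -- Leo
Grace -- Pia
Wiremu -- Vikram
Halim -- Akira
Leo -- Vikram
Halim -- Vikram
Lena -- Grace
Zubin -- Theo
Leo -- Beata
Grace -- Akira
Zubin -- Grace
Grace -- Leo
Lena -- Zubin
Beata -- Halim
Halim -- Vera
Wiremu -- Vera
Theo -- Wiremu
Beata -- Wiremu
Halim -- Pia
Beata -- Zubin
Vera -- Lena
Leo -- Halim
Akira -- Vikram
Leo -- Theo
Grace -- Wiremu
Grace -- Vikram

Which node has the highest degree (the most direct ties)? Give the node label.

Grace

Degrees — Akira:3, Beata:4, Grace:7, Halim:6, Lena:3, Leo:6, Pia:3, Theo:3, Vera:3, Vikram:5, Wiremu:5, Zubin:4.
The maximum is 7, attained only by Grace.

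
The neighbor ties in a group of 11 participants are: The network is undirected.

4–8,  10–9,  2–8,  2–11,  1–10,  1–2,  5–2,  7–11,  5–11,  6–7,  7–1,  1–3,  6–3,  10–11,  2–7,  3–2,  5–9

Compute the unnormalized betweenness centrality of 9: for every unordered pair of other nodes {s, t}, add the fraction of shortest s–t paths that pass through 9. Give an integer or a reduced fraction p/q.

1/2

Pairs whose geodesics pass through 9 — 5–10: 1/2.
All other pairs contribute 0.
Summing the contributions gives betweenness(9) = 1/2.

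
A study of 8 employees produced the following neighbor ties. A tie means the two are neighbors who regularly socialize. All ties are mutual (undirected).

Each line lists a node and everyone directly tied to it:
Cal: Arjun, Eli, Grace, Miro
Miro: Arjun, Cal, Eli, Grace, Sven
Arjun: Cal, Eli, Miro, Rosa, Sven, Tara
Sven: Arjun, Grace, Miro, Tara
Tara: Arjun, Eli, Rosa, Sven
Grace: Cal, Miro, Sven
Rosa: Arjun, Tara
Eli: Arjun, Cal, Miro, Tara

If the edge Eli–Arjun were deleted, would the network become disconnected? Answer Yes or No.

Even without that edge, Eli still reaches Arjun via Eli – Tara – Arjun, so the network stays connected. Not a bridge.

No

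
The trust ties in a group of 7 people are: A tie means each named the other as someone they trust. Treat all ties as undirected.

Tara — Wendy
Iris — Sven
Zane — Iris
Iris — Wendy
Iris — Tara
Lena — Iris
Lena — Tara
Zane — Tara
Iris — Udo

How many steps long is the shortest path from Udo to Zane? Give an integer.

2

One shortest route is Udo – Iris – Zane, which uses 2 edges, and Udo and Zane are not directly tied, so nothing shorter exists. So d(Udo,Zane) = 2.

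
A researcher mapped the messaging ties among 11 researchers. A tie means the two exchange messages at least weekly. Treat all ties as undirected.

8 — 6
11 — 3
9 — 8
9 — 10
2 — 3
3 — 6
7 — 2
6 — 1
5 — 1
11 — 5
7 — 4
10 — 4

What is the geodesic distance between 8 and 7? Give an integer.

One shortest route is 8 – 6 – 3 – 2 – 7, which uses 4 edges, and at distance 3 from 8 we only reach {2, 4, 5, 11}, which does not include 7. So d(8,7) = 4.

4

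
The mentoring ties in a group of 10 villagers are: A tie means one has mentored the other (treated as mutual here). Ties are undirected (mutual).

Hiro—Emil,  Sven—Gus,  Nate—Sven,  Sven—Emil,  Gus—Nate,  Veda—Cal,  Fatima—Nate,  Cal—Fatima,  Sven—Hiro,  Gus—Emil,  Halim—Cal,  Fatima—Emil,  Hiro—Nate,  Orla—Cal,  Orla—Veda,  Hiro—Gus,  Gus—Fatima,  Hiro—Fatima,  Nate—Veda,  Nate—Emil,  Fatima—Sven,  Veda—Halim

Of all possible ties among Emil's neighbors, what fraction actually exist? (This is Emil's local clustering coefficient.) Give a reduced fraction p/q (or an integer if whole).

1

Emil's neighbors: Fatima, Gus, Hiro, Nate, and Sven (k = 5).
Possible neighbor pairs: C(5,2) = 10. Edges among them: Fatima–Gus, Fatima–Hiro, Fatima–Nate, Fatima–Sven, Gus–Hiro, Gus–Nate, Gus–Sven, Hiro–Nate, Hiro–Sven, Nate–Sven → e = 10.
Clustering(Emil) = 10/10 = 1.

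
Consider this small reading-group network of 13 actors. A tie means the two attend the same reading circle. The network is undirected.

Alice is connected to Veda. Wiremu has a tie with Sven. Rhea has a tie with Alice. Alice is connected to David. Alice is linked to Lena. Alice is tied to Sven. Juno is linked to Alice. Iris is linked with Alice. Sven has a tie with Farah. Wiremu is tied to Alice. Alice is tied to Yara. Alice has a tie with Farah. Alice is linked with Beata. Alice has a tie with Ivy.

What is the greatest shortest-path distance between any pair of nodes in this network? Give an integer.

Eccentricity of each node (its greatest distance to any other): Alice:1, Beata:2, David:2, Farah:2, Iris:2, Ivy:2, Juno:2, Lena:2, Rhea:2, Sven:2, Veda:2, Wiremu:2, Yara:2.
The maximum eccentricity is 2, realized for instance by the pair Farah–Yara via Farah – Alice – Yara. So the diameter is 2.

2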